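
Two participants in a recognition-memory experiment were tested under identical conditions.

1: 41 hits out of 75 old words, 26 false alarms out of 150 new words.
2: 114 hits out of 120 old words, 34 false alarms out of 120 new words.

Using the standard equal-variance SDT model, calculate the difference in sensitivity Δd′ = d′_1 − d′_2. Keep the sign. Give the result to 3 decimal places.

Δd′ = -1.160

1: z(0.5467) = 0.1173, z(0.1733) = -0.9412, d' = 1.0585
2: z(0.9500) = 1.6449, z(0.2833) = -0.5731, d' = 2.2180
Δd' = d'_1 − d'_2 = 1.0585 − 2.2180 = -1.1595
2 has the higher sensitivity.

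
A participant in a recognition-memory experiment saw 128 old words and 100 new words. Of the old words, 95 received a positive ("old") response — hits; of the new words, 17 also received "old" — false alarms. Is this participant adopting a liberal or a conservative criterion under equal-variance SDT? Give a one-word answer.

z(H) = 0.650, z(FA) = -0.954
c = −½·(z(H) + z(FA)) = 0.152
c > 0 → conservative criterion (biased toward responding “no”).

conservative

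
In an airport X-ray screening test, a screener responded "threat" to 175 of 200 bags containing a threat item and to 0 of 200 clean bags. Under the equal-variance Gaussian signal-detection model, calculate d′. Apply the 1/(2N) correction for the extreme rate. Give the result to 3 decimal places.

d′ = 3.957

The false-alarm rate is 0/200 = 0, so apply the 1/(2N) correction: FA → 1/(2·200) = 0.00250.
z(H) = z(0.87500) = 1.1503
z(FA) = z(0.00250) = -2.8070
d' = 1.1503 − (-2.8070) = 3.9573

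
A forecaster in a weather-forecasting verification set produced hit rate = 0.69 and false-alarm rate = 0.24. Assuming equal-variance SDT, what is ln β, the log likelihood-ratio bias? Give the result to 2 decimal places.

ln β = 0.13

z(H) = z(0.69) = 0.496
z(FA) = z(0.24) = -0.706
ln β = −½·[z(H)² − z(FA)²] = −0.5 × (0.246 − 0.498) = 0.126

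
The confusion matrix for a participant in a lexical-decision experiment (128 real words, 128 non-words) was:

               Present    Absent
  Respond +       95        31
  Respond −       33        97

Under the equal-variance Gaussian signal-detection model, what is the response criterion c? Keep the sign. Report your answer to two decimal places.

c = 0.02

H = 95/128 = 0.7422
FA = 31/128 = 0.2422
z(0.7422) = 0.6501, z(0.2422) = -0.6992
c = −½·[z(H) + z(FA)] = −0.5 × (0.6501 + (-0.6992)) = 0.02455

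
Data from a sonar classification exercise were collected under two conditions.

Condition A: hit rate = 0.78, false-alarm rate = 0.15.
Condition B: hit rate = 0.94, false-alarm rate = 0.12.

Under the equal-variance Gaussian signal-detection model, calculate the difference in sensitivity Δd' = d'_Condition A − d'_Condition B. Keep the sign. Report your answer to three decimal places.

Δd' = -0.921

Condition A: z(0.78) = 0.7722, z(0.15) = -1.0364, d' = 1.8086
Condition B: z(0.94) = 1.5548, z(0.12) = -1.1750, d' = 2.7298
Δd' = d'_Condition A − d'_Condition B = 1.8086 − 2.7298 = -0.9212
Condition B has the higher sensitivity.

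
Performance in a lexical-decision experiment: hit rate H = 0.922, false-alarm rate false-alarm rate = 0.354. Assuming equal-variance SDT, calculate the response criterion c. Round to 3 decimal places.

z(H) = z(0.922) = 1.4187
z(FA) = z(0.354) = -0.3745
c = −½·[z(H) + z(FA)] = −0.5 × (1.4187 + (-0.3745)) = -0.5221
c < 0: the participant has a liberal response bias.

c = -0.522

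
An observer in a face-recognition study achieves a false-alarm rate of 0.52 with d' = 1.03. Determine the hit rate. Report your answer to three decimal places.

hit rate = 0.860

z(false-alarm rate) = z(0.52) = 0.0502
z(H) = z(FA) + d' = 0.0502 + 1.03 = 1.0802
hit rate = Φ(1.0802) = 0.8600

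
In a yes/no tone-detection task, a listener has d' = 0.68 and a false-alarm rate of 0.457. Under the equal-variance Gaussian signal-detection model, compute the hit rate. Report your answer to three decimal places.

z(false-alarm rate) = z(0.457) = -0.1080
z(H) = z(FA) + d' = -0.1080 + 0.68 = 0.5720
hit rate = Φ(0.5720) = 0.7163

hit rate = 0.716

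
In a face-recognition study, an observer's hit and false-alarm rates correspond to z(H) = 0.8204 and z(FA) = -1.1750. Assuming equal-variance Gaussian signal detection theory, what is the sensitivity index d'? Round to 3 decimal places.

d' = 1.995

d' = z(H) − z(FA) = 0.8204 − (-1.1750) = 1.9954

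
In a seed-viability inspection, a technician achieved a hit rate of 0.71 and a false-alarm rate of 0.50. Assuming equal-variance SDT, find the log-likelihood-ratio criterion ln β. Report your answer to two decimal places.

z(H) = 0.553
z(FA) = 0.000
ln β = −½·[z(H)² − z(FA)²] = −0.5 × (0.306 − 0.000) = -0.153

ln β = -0.15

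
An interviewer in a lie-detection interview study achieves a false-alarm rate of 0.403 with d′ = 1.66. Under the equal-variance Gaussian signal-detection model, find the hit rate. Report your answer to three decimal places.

z(false-alarm rate) = z(0.403) = -0.2456
z(H) = z(FA) + d' = -0.2456 + 1.66 = 1.4144
hit rate = Φ(1.4144) = 0.9214

hit rate = 0.921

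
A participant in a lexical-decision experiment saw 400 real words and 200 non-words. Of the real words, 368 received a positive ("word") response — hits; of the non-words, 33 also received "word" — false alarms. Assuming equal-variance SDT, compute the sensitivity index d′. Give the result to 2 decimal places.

d′ = 2.38

H = 368/400 = 0.9200
FA = 33/200 = 0.1650
z(0.9200) = 1.405, z(0.1650) = -0.974
d' = z(H) − z(FA) = 1.405 − (-0.974) = 2.379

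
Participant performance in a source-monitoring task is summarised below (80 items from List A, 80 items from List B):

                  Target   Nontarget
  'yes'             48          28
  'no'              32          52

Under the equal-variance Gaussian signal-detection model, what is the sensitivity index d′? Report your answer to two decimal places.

H = 48/80 = 0.6000
FA = 28/80 = 0.3500
z(H) = z(0.6000) = 0.253
z(FA) = z(0.3500) = -0.385
d' = z(H) − z(FA) = 0.253 − (-0.385) = 0.638

d′ = 0.64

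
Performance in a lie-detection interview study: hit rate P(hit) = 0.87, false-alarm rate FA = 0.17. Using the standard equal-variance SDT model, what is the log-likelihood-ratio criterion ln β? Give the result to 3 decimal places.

z(H) = z(0.87) = 1.1264
z(FA) = z(0.17) = -0.9542
ln β = −½·[z(H)² − z(FA)²] = −0.5 × (1.2688 − 0.9105) = -0.17915

ln β = -0.179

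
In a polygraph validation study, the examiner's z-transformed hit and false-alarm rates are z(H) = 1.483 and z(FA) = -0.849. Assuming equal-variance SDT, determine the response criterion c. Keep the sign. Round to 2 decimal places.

c = -0.32

c = −½·[z(H) + z(FA)] = −½·(1.483 + (-0.849)) = -0.317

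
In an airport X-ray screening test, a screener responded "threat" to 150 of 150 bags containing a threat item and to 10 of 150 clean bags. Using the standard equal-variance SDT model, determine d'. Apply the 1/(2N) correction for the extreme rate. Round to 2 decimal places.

The hit rate is 150/150 = 1, so apply the 1/(2N) correction: H → 1 − 1/(2·150) = 0.99667.
z(H) = z(0.99667) = 2.713
z(FA) = z(0.06667) = -1.501
d' = 2.713 − (-1.501) = 4.214

d' = 4.21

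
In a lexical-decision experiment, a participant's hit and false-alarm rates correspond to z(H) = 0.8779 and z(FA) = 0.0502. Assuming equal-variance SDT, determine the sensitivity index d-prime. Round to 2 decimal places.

d' = z(H) − z(FA) = 0.8779 − 0.0502 = 0.8277

d-prime = 0.83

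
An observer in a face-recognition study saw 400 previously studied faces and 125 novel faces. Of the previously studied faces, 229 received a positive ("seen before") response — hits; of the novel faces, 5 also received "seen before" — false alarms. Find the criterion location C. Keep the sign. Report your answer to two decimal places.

H = 229/400 = 0.5725
FA = 5/125 = 0.0400
Φ⁻¹(H) = Φ⁻¹(0.5725) = 0.1827
Φ⁻¹(FA) = Φ⁻¹(0.0400) = -1.7507
c = −½·[z(H) + z(FA)] = −0.5 × (0.1827 + (-1.7507)) = 0.7840

C = 0.78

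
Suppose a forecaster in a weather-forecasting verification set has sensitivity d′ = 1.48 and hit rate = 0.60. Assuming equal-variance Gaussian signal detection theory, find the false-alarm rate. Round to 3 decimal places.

false-alarm rate = 0.110

z(hit rate) = z(0.60) = 0.2533
z(FA) = z(H) − d' = 0.2533 − 1.48 = -1.2267
false-alarm rate = Φ(-1.2267) = 0.1100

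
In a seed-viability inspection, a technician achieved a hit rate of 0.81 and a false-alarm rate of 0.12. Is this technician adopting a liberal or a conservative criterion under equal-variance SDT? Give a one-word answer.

conservative

z(H) = 0.878, z(FA) = -1.175
c = −½·(z(H) + z(FA)) = 0.1485
c > 0 → conservative criterion (biased toward responding “no”).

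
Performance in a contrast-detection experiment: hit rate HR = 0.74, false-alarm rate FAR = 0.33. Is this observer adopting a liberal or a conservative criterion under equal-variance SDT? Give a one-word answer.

z(H) = 0.643, z(FA) = -0.440
c = −½·(z(H) + z(FA)) = -0.1015
c < 0 → liberal criterion (biased toward responding “yes”).

liberal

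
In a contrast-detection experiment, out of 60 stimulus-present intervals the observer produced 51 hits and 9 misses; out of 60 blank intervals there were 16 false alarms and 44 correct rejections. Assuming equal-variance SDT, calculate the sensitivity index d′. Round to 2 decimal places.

H = 51/60 = 0.8500
FA = 16/60 = 0.2667
z(H) = 1.0364
z(FA) = -0.6228
d' = z(H) − z(FA) = 1.0364 − (-0.6228) = 1.6592

d′ = 1.66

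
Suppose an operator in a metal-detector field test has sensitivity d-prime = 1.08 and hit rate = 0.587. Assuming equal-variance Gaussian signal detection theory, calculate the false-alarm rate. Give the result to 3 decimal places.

false-alarm rate = 0.195

z(hit rate) = z(0.587) = 0.2198
z(FA) = z(H) − d' = 0.2198 − 1.08 = -0.8602
false-alarm rate = Φ(-0.8602) = 0.1948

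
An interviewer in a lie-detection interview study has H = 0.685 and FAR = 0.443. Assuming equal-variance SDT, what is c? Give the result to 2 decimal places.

z(0.685) = 0.482, z(0.443) = -0.143
c = −½·[z(H) + z(FA)] = −0.5 × (0.482 + (-0.143)) = -0.1695
c < 0: the interviewer has a liberal response bias.

c = -0.17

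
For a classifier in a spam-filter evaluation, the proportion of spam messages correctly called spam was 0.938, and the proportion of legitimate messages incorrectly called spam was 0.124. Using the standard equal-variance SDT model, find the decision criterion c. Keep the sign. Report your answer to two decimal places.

Φ⁻¹(0.938) = 1.5382, Φ⁻¹(0.124) = -1.1552
c = −½·[z(H) + z(FA)] = −0.5 × (1.5382 + (-1.1552)) = -0.1915
c < 0: the classifier has a liberal response bias.

c = -0.19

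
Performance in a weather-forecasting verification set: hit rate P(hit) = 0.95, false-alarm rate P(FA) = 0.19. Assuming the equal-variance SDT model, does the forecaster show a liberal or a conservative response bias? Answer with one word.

z(H) = 1.645, z(FA) = -0.878
c = −½·(z(H) + z(FA)) = -0.3835
c < 0 → liberal criterion (biased toward responding “yes”).

liberal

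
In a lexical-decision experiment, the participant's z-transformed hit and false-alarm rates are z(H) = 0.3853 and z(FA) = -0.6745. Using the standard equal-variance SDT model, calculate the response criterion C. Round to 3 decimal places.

c = −½·[z(H) + z(FA)] = −½·(0.3853 + (-0.6745)) = 0.1446

C = 0.145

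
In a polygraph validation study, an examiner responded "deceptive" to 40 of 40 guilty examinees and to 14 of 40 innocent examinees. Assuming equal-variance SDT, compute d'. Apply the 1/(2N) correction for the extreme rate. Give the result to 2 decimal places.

d' = 2.63

The hit rate is 40/40 = 1, so apply the 1/(2N) correction: H → 1 − 1/(2·40) = 0.98750.
z(H) = z(0.98750) = 2.241
z(FA) = z(0.35000) = -0.385
d' = 2.241 − (-0.385) = 2.626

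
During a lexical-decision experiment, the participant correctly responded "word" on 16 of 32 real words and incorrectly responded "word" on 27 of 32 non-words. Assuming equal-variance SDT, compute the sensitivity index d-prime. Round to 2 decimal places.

H = 16/32 = 0.5000
FA = 27/32 = 0.8438
z(H) = z(0.5000) = 0.000
z(FA) = z(0.8438) = 1.010
d' = z(H) − z(FA) = 0.000 − 1.010 = -1.010

d-prime = -1.01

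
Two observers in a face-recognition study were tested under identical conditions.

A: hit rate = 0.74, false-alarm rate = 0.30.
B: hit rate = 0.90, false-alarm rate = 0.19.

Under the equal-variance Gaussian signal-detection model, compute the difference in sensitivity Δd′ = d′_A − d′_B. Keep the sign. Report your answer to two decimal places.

A: z(0.74) = 0.643, z(0.30) = -0.524, d' = 1.167
B: z(0.90) = 1.282, z(0.19) = -0.878, d' = 2.160
Δd' = d'_A − d'_B = 1.167 − 2.160 = -0.993
B has the higher sensitivity.

Δd′ = -0.99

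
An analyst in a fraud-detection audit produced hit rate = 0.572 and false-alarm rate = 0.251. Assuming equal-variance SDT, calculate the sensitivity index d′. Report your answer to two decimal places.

Φ⁻¹(H) = 0.181
Φ⁻¹(FA) = -0.671
d' = z(H) − z(FA) = 0.181 − (-0.671) = 0.852

d′ = 0.85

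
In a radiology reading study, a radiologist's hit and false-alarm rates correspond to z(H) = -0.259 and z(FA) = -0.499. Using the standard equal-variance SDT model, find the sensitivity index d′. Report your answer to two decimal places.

d′ = 0.24

d' = z(H) − z(FA) = -0.259 − (-0.499) = 0.240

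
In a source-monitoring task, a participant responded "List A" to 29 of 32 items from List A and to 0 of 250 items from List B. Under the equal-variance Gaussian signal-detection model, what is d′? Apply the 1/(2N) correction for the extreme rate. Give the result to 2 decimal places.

The false-alarm rate is 0/250 = 0, so apply the 1/(2N) correction: FA → 1/(2·250) = 0.00200.
z(H) = z(0.90625) = 1.318
z(FA) = z(0.00200) = -2.878
d' = 1.318 − (-2.878) = 4.196

d′ = 4.20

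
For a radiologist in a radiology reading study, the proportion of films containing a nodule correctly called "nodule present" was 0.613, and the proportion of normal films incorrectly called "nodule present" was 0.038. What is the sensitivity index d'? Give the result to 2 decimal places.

d' = 2.06

z(H) = z(0.613) = 0.287
z(FA) = z(0.038) = -1.774
d' = z(H) − z(FA) = 0.287 − (-1.774) = 2.061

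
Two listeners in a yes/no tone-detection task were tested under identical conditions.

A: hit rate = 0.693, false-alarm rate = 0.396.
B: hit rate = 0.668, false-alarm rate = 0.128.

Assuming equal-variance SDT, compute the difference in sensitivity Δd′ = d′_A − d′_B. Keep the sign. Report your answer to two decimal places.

Δd′ = -0.80

A: z(0.693) = 0.504, z(0.396) = -0.264, d' = 0.768
B: z(0.668) = 0.434, z(0.128) = -1.136, d' = 1.570
Δd' = d'_A − d'_B = 0.768 − 1.570 = -0.802
B has the higher sensitivity.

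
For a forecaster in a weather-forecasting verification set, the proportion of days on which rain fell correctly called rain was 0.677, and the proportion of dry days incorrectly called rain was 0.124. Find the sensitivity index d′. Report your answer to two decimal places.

z(H) = 0.459
z(FA) = -1.155
d' = z(H) − z(FA) = 0.459 − (-1.155) = 1.614

d′ = 1.61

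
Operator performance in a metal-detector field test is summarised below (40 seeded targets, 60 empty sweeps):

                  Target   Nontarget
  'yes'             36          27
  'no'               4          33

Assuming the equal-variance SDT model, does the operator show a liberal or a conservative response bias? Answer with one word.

liberal

z(H) = 1.282, z(FA) = -0.126
c = −½·(z(H) + z(FA)) = -0.578
c < 0 → liberal criterion (biased toward responding “yes”).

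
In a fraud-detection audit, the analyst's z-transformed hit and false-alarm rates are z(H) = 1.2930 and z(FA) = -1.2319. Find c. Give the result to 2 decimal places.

c = -0.03

c = −½·[z(H) + z(FA)] = −½·(1.2930 + (-1.2319)) = -0.03055
c < 0: the analyst has a liberal response bias.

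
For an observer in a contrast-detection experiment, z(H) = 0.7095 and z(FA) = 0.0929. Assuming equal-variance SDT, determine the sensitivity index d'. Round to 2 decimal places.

d' = 0.62

d' = z(H) − z(FA) = 0.7095 − 0.0929 = 0.6166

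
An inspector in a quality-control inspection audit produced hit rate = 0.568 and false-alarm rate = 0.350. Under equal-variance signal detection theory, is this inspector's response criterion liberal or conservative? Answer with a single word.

conservative

z(H) = 0.171, z(FA) = -0.385
c = −½·(z(H) + z(FA)) = 0.107
c > 0 → conservative criterion (biased toward responding “no”).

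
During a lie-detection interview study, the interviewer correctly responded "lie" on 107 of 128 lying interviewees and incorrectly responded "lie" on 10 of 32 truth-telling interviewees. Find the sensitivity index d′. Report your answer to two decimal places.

H = 107/128 = 0.8359
FA = 10/32 = 0.3125
z(H) = 0.9777
z(FA) = -0.4888
d' = z(H) − z(FA) = 0.9777 − (-0.4888) = 1.4665

d′ = 1.47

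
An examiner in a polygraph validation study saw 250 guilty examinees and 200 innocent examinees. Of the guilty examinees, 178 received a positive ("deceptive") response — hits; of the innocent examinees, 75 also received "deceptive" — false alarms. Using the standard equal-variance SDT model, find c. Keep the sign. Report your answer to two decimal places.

H = 178/250 = 0.7120
FA = 75/200 = 0.3750
Φ⁻¹(0.7120) = 0.559, Φ⁻¹(0.3750) = -0.319
c = −½·[z(H) + z(FA)] = −0.5 × (0.559 + (-0.319)) = -0.120
c < 0: the examiner has a liberal response bias.

c = -0.12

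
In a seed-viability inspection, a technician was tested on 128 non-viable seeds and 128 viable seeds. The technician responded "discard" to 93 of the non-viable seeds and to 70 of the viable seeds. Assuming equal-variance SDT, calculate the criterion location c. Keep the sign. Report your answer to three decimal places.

c = -0.360

H = 93/128 = 0.7266
FA = 70/128 = 0.5469
Φ⁻¹(H) = 0.6026
Φ⁻¹(FA) = 0.1178
c = −½·[z(H) + z(FA)] = −0.5 × (0.6026 + 0.1178) = -0.3602
c < 0: the technician has a liberal response bias.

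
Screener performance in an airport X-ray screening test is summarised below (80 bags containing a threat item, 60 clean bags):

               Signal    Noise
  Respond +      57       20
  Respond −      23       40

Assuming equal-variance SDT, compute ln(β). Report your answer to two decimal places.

H = 57/80 = 0.7125
FA = 20/60 = 0.3333
z(H) = z(0.7125) = 0.561
z(FA) = z(0.3333) = -0.431
ln β = −½·[z(H)² − z(FA)²] = −0.5 × (0.315 − 0.186) = -0.0645

ln β = -0.06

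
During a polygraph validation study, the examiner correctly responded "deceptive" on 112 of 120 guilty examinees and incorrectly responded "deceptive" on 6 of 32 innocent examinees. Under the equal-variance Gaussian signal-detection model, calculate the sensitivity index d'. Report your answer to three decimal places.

d' = 2.388

H = 112/120 = 0.9333
FA = 6/32 = 0.1875
z(H) = z(0.9333) = 1.5008
z(FA) = z(0.1875) = -0.8871
d' = z(H) − z(FA) = 1.5008 − (-0.8871) = 2.3879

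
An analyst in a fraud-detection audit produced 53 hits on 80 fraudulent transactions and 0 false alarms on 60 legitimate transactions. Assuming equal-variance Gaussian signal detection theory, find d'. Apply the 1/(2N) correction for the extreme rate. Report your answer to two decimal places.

d' = 2.81

The false-alarm rate is 0/60 = 0, so apply the 1/(2N) correction: FA → 1/(2·60) = 0.00833.
z(H) = z(0.66250) = 0.419
z(FA) = z(0.00833) = -2.394
d' = 0.419 − (-2.394) = 2.813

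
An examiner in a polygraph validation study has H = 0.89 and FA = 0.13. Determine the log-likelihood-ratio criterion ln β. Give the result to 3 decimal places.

Φ⁻¹(H) = Φ⁻¹(0.89) = 1.2265
Φ⁻¹(FA) = Φ⁻¹(0.13) = -1.1264
ln β = −½·[z(H)² − z(FA)²] = −0.5 × (1.5043 − 1.2688) = -0.11775

ln β = -0.118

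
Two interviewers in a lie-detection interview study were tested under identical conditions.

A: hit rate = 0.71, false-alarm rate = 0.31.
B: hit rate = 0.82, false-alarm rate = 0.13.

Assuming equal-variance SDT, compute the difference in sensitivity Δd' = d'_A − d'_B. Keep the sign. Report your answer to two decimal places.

A: z(0.71) = 0.553, z(0.31) = -0.496, d' = 1.049
B: z(0.82) = 0.915, z(0.13) = -1.126, d' = 2.041
Δd' = d'_A − d'_B = 1.049 − 2.041 = -0.992
B has the higher sensitivity.

Δd' = -0.99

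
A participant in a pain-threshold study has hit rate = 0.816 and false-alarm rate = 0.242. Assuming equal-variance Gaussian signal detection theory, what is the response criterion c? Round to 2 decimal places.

z(0.816) = 0.9002, z(0.242) = -0.6999
c = −½·[z(H) + z(FA)] = −0.5 × (0.9002 + (-0.6999)) = -0.10015
c < 0: the participant has a liberal response bias.

c = -0.10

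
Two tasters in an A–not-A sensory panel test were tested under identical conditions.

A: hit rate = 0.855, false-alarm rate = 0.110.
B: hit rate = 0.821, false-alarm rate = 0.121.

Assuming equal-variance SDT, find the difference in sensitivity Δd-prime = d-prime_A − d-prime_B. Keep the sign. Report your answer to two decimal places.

Δd-prime = 0.20

A: z(0.855) = 1.058, z(0.110) = -1.227, d' = 2.285
B: z(0.821) = 0.919, z(0.121) = -1.170, d' = 2.089
Δd' = d'_A − d'_B = 2.285 − 2.089 = 0.196
A has the higher sensitivity.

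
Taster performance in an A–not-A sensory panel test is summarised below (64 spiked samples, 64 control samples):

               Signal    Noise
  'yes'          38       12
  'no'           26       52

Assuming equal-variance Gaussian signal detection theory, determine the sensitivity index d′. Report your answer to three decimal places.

d′ = 1.124

H = 38/64 = 0.5938
FA = 12/64 = 0.1875
z(0.5938) = 0.2373, z(0.1875) = -0.8871
d' = z(H) − z(FA) = 0.2373 − (-0.8871) = 1.1244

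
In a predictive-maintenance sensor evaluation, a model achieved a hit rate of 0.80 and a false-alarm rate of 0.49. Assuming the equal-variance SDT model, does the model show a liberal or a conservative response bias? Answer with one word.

liberal

z(H) = 0.842, z(FA) = -0.025
c = −½·(z(H) + z(FA)) = -0.4085
c < 0 → liberal criterion (biased toward responding “yes”).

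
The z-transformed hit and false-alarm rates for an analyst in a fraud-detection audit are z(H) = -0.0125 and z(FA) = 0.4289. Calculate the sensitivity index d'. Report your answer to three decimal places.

d' = z(H) − z(FA) = -0.0125 − 0.4289 = -0.4414

d' = -0.441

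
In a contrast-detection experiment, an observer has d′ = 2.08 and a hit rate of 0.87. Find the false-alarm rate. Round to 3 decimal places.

z(hit rate) = z(0.87) = 1.1264
z(FA) = z(H) − d' = 1.1264 − 2.08 = -0.9536
false-alarm rate = Φ(-0.9536) = 0.1701

false-alarm rate = 0.170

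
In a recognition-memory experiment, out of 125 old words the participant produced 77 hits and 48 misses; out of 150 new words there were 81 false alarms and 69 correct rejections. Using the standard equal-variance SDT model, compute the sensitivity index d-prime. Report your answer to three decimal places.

H = 77/125 = 0.6160
FA = 81/150 = 0.5400
z(0.6160) = 0.2950, z(0.5400) = 0.1004
d' = z(H) − z(FA) = 0.2950 − 0.1004 = 0.1946

d-prime = 0.195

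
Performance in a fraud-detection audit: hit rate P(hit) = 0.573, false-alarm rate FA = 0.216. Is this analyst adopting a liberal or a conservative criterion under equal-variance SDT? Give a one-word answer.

z(H) = 0.184, z(FA) = -0.786
c = −½·(z(H) + z(FA)) = 0.301
c > 0 → conservative criterion (biased toward responding “no”).

conservative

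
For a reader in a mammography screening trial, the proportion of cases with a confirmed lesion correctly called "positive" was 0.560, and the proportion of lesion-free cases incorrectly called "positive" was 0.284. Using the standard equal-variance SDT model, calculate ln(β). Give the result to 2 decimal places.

ln β = 0.15

Φ⁻¹(H) = 0.151
Φ⁻¹(FA) = -0.571
ln β = −½·[z(H)² − z(FA)²] = −0.5 × (0.023 − 0.326) = 0.1515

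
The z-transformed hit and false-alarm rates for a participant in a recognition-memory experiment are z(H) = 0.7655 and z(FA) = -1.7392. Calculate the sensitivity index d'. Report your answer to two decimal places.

d' = z(H) − z(FA) = 0.7655 − (-1.7392) = 2.5047

d' = 2.50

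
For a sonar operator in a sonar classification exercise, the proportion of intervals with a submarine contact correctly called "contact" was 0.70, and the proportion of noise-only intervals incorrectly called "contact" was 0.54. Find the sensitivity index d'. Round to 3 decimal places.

z(H) = z(0.70) = 0.5244
z(FA) = z(0.54) = 0.1004
d' = z(H) − z(FA) = 0.5244 − 0.1004 = 0.4240

d' = 0.424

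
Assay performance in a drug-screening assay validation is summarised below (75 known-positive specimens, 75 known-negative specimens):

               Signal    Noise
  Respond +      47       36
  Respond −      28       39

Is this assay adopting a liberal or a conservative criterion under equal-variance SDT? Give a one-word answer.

z(H) = 0.323, z(FA) = -0.050
c = −½·(z(H) + z(FA)) = -0.1365
c < 0 → liberal criterion (biased toward responding “yes”).

liberal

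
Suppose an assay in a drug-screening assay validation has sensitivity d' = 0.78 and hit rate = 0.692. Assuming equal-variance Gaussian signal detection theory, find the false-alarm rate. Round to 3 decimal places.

false-alarm rate = 0.390

z(hit rate) = z(0.692) = 0.5015
z(FA) = z(H) − d' = 0.5015 − 0.78 = -0.2785
false-alarm rate = Φ(-0.2785) = 0.3903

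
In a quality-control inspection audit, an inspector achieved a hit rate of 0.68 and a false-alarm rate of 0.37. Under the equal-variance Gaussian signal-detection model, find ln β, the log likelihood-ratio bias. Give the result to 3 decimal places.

z(H) = 0.4677
z(FA) = -0.3319
ln β = −½·[z(H)² − z(FA)²] = −0.5 × (0.2187 − 0.1102) = -0.05425

ln β = -0.054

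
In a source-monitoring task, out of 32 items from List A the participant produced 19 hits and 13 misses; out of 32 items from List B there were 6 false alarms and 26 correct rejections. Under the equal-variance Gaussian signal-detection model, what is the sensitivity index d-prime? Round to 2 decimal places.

H = 19/32 = 0.5938
FA = 6/32 = 0.1875
z(H) = z(0.5938) = 0.237
z(FA) = z(0.1875) = -0.887
d' = z(H) − z(FA) = 0.237 − (-0.887) = 1.124

d-prime = 1.12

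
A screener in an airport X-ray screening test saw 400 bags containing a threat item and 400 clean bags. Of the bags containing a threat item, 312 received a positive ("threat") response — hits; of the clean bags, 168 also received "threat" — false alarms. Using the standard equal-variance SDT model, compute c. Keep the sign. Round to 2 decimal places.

H = 312/400 = 0.7800
FA = 168/400 = 0.4200
z(H) = z(0.7800) = 0.7722
z(FA) = z(0.4200) = -0.2019
c = −½·[z(H) + z(FA)] = −0.5 × (0.7722 + (-0.2019)) = -0.28515
c < 0: the screener has a liberal response bias.

c = -0.29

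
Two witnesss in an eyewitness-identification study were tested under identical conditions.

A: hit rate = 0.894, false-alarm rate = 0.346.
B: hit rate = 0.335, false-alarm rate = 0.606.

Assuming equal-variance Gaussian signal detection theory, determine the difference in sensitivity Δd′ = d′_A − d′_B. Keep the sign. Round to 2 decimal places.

Δd′ = 2.34

A: z(0.894) = 1.248, z(0.346) = -0.396, d' = 1.644
B: z(0.335) = -0.426, z(0.606) = 0.269, d' = -0.695
Δd' = d'_A − d'_B = 1.644 − (-0.695) = 2.339
A has the higher sensitivity.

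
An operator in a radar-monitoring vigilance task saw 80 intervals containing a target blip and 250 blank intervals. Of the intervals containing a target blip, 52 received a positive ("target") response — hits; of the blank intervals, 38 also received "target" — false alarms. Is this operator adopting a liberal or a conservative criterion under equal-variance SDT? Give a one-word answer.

conservative

z(H) = 0.385, z(FA) = -1.028
c = −½·(z(H) + z(FA)) = 0.3215
c > 0 → conservative criterion (biased toward responding “no”).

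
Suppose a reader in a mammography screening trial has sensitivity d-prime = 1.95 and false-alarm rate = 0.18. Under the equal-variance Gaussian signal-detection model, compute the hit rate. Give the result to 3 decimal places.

z(false-alarm rate) = z(0.18) = -0.9154
z(H) = z(FA) + d' = -0.9154 + 1.95 = 1.0346
hit rate = Φ(1.0346) = 0.8496

hit rate = 0.850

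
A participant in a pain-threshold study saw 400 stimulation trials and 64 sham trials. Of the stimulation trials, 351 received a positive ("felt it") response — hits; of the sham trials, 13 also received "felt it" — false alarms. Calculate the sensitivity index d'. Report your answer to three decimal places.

H = 351/400 = 0.8775
FA = 13/64 = 0.2031
z(H) = z(0.8775) = 1.1626
z(FA) = z(0.2031) = -0.8306
d' = z(H) − z(FA) = 1.1626 − (-0.8306) = 1.9932

d' = 1.993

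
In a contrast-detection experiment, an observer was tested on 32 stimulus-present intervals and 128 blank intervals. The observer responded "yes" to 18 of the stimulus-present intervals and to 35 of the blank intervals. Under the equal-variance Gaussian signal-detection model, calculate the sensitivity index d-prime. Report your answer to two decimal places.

d-prime = 0.76

H = 18/32 = 0.5625
FA = 35/128 = 0.2734
z(H) = z(0.5625) = 0.1573
z(FA) = z(0.2734) = -0.6026
d' = z(H) − z(FA) = 0.1573 − (-0.6026) = 0.7599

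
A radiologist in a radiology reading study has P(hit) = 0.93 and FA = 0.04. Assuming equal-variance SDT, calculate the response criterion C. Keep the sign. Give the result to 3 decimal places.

C = 0.137

z(H) = z(0.93) = 1.4758
z(FA) = z(0.04) = -1.7507
c = −½·[z(H) + z(FA)] = −0.5 × (1.4758 + (-1.7507)) = 0.13745
c > 0: the radiologist has a conservative response bias.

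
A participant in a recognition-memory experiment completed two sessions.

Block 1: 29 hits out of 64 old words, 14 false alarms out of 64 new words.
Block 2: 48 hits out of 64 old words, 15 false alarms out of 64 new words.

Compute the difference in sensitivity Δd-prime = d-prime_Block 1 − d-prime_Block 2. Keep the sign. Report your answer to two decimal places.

Δd-prime = -0.74

Block 1: z(0.4531) = -0.118, z(0.2188) = -0.776, d' = 0.658
Block 2: z(0.7500) = 0.674, z(0.2344) = -0.724, d' = 1.398
Δd' = d'_Block 1 − d'_Block 2 = 0.658 − 1.398 = -0.740
Block 2 has the higher sensitivity.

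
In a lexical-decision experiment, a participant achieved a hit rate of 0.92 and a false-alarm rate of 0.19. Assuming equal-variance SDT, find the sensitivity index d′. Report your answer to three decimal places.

d′ = 2.283

z(H) = z(0.92) = 1.4051
z(FA) = z(0.19) = -0.8779
d' = z(H) − z(FA) = 1.4051 − (-0.8779) = 2.2830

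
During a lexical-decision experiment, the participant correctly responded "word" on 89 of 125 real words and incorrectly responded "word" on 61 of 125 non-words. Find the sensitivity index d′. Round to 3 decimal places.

H = 89/125 = 0.7120
FA = 61/125 = 0.4880
z(H) = 0.5592
z(FA) = -0.0301
d' = z(H) − z(FA) = 0.5592 − (-0.0301) = 0.5893

d′ = 0.589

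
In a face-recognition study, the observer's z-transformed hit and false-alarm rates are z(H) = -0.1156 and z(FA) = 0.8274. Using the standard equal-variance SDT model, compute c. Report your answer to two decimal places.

c = -0.36

c = −½·[z(H) + z(FA)] = −½·(-0.1156 + 0.8274) = -0.3559
c < 0: the observer has a liberal response bias.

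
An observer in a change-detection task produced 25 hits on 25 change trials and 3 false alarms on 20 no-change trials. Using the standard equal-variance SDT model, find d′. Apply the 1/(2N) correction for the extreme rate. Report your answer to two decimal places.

The hit rate is 25/25 = 1, so apply the 1/(2N) correction: H → 1 − 1/(2·25) = 0.98000.
z(H) = z(0.98000) = 2.054
z(FA) = z(0.15000) = -1.036
d' = 2.054 − (-1.036) = 3.090

d′ = 3.09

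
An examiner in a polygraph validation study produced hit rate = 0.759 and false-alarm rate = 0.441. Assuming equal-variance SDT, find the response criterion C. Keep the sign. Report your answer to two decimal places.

C = -0.28

z(H) = 0.703
z(FA) = -0.148
c = −½·[z(H) + z(FA)] = −0.5 × (0.703 + (-0.148)) = -0.2775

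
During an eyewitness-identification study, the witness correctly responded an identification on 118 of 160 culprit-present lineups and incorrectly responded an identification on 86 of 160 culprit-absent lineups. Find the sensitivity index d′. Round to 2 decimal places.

H = 118/160 = 0.7375
FA = 86/160 = 0.5375
Φ⁻¹(H) = 0.636
Φ⁻¹(FA) = 0.094
d' = z(H) − z(FA) = 0.636 − 0.094 = 0.542

d′ = 0.54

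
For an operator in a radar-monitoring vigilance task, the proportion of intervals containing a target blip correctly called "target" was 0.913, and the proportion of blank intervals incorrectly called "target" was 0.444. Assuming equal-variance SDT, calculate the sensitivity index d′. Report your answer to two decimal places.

d′ = 1.50

z(H) = 1.359
z(FA) = -0.141
d' = z(H) − z(FA) = 1.359 − (-0.141) = 1.500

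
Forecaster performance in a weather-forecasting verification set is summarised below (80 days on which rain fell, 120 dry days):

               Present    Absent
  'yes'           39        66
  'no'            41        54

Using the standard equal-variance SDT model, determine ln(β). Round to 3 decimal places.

H = 39/80 = 0.4875
FA = 66/120 = 0.5500
Φ⁻¹(0.4875) = -0.0313, Φ⁻¹(0.5500) = 0.1257
ln β = −½·[z(H)² − z(FA)²] = −0.5 × (0.0010 − 0.0158) = 0.0074

ln β = 0.007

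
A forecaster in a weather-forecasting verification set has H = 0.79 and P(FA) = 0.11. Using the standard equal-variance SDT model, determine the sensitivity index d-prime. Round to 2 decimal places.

z(H) = z(0.79) = 0.8064
z(FA) = z(0.11) = -1.2265
d' = z(H) − z(FA) = 0.8064 − (-1.2265) = 2.0329

d-prime = 2.03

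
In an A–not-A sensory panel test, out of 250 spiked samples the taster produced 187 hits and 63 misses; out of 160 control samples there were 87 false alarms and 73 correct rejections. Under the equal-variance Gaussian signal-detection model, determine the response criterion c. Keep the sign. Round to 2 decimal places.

H = 187/250 = 0.7480
FA = 87/160 = 0.5437
z(H) = 0.6682
z(FA) = 0.1098
c = −½·[z(H) + z(FA)] = −0.5 × (0.6682 + 0.1098) = -0.3890
c < 0: the taster has a liberal response bias.

c = -0.39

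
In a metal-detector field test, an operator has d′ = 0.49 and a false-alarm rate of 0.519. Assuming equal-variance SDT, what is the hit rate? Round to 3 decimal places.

hit rate = 0.705

z(false-alarm rate) = z(0.519) = 0.0476
z(H) = z(FA) + d' = 0.0476 + 0.49 = 0.5376
hit rate = Φ(0.5376) = 0.7046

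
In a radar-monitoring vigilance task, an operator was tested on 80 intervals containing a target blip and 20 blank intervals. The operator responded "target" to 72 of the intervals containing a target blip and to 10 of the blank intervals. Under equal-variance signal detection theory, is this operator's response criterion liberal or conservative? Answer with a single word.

z(H) = 1.282, z(FA) = 0.000
c = −½·(z(H) + z(FA)) = -0.641
c < 0 → liberal criterion (biased toward responding “yes”).

liberal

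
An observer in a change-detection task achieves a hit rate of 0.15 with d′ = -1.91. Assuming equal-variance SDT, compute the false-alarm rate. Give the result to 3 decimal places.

z(hit rate) = z(0.15) = -1.0364
z(FA) = z(H) − d' = -1.0364 − (-1.91) = 0.8736
false-alarm rate = Φ(0.8736) = 0.8088

false-alarm rate = 0.809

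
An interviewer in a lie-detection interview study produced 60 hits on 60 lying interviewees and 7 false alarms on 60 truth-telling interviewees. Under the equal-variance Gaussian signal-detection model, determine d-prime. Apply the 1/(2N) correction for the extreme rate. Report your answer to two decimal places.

d-prime = 3.59

The hit rate is 60/60 = 1, so apply the 1/(2N) correction: H → 1 − 1/(2·60) = 0.99167.
z(H) = z(0.99167) = 2.394
z(FA) = z(0.11667) = -1.192
d' = 2.394 − (-1.192) = 3.586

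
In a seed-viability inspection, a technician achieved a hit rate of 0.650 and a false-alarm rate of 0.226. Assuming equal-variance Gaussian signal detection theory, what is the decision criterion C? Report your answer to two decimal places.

C = 0.18

Φ⁻¹(H) = Φ⁻¹(0.650) = 0.3853
Φ⁻¹(FA) = Φ⁻¹(0.226) = -0.7521
c = −½·[z(H) + z(FA)] = −0.5 × (0.3853 + (-0.7521)) = 0.1834
c > 0: the technician has a conservative response bias.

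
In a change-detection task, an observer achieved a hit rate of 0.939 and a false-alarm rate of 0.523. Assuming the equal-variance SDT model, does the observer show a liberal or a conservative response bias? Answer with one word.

z(H) = 1.546, z(FA) = 0.058
c = −½·(z(H) + z(FA)) = -0.802
c < 0 → liberal criterion (biased toward responding “yes”).

liberal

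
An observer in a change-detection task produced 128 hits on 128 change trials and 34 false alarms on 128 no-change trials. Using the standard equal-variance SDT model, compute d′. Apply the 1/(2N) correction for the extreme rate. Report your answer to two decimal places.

d′ = 3.29

The hit rate is 128/128 = 1, so apply the 1/(2N) correction: H → 1 − 1/(2·128) = 0.99609.
z(H) = z(0.99609) = 2.660
z(FA) = z(0.26562) = -0.626
d' = 2.660 − (-0.626) = 3.286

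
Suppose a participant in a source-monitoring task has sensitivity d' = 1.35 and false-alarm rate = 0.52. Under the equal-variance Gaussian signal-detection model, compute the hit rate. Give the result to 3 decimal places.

hit rate = 0.919

z(false-alarm rate) = z(0.52) = 0.0502
z(H) = z(FA) + d' = 0.0502 + 1.35 = 1.4002
hit rate = Φ(1.4002) = 0.9193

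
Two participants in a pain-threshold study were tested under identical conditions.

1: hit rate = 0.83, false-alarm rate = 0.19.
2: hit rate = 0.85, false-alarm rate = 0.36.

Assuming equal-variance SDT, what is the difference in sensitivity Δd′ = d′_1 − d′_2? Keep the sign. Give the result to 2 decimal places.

Δd′ = 0.44

1: z(0.83) = 0.954, z(0.19) = -0.878, d' = 1.832
2: z(0.85) = 1.036, z(0.36) = -0.358, d' = 1.394
Δd' = d'_1 − d'_2 = 1.832 − 1.394 = 0.438
1 has the higher sensitivity.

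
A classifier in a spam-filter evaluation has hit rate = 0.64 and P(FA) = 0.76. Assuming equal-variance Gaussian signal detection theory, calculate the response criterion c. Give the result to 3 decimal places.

z(H) = z(0.64) = 0.3585
z(FA) = z(0.76) = 0.7063
c = −½·[z(H) + z(FA)] = −0.5 × (0.3585 + 0.7063) = -0.5324

c = -0.532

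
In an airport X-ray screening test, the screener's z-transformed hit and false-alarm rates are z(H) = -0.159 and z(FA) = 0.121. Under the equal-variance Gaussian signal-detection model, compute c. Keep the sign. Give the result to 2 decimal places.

c = −½·[z(H) + z(FA)] = −½·(-0.159 + 0.121) = 0.019

c = 0.02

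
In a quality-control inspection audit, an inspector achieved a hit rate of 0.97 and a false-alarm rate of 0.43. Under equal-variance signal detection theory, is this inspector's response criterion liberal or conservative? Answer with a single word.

liberal

z(H) = 1.881, z(FA) = -0.176
c = −½·(z(H) + z(FA)) = -0.8525
c < 0 → liberal criterion (biased toward responding “yes”).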